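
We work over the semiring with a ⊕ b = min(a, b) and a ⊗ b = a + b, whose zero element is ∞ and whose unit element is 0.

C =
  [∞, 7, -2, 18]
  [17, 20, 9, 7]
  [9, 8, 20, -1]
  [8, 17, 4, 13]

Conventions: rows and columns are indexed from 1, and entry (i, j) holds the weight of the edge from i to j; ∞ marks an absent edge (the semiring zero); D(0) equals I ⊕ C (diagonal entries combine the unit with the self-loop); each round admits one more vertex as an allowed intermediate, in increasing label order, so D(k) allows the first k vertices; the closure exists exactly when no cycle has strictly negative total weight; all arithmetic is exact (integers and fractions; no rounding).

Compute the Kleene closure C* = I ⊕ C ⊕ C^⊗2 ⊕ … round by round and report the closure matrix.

D(0):
  [0, 7, -2, 18]
  [17, 0, 9, 7]
  [9, 8, 0, -1]
  [8, 17, 4, 0]
D(1):
  [0, 7, -2, 18]
  [17, 0, 9, 7]
  [9, 8, 0, -1]
  [8, 15, 4, 0]
D(2):
  [0, 7, -2, 14]
  [17, 0, 9, 7]
  [9, 8, 0, -1]
  [8, 15, 4, 0]
D(3):
  [0, 6, -2, -3]
  [17, 0, 9, 7]
  [9, 8, 0, -1]
  [8, 12, 4, 0]
D(4):
  [0, 6, -2, -3]
  [15, 0, 9, 7]
  [7, 8, 0, -1]
  [8, 12, 4, 0]
Answer: C* = [[0, 6, -2, -3], [15, 0, 9, 7], [7, 8, 0, -1], [8, 12, 4, 0]]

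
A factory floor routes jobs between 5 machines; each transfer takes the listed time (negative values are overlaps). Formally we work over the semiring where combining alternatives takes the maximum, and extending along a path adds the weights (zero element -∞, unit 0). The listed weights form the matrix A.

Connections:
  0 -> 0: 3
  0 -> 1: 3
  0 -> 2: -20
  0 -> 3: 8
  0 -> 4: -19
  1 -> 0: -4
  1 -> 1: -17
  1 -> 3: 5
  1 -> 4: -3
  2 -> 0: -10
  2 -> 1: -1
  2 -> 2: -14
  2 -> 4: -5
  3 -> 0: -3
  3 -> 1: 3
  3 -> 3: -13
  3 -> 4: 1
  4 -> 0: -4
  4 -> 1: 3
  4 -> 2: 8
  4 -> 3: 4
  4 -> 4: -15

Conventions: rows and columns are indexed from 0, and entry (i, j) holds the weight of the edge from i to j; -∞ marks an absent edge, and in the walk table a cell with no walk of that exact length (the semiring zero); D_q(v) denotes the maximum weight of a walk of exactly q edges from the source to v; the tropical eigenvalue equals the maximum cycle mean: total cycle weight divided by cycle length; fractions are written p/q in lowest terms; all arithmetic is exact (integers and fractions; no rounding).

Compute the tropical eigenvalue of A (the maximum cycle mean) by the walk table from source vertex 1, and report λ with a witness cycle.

q=0: [-∞, 0, -∞, -∞, -∞]
q=1: [-4, -17, -∞, 5, -3]
q=2: [2, 8, 5, 4, 6]
q=3: [5, 9, 14, 13, 5]
q=4: [10, 16, 13, 14, 14]
q=5: [13, 17, 22, 21, 15]
Optimal cycle mean attained by: cycle 1->3->1, total 5 + 3, length 2.
Answer: λ = 4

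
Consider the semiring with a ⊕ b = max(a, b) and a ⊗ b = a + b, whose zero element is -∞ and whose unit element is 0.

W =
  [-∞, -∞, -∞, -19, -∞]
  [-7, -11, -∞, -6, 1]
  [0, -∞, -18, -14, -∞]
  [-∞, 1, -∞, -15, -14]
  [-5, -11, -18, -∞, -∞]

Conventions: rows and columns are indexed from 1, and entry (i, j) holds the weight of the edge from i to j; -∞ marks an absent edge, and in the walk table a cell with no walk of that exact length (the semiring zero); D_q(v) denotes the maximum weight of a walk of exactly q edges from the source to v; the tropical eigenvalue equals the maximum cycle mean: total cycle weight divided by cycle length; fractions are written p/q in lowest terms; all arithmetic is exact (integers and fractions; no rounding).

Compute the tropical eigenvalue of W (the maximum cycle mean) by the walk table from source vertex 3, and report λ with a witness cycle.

q=0: [-∞, -∞, 0, -∞, -∞]
q=1: [0, -∞, -18, -14, -∞]
q=2: [-18, -13, -36, -19, -28]
q=3: [-20, -18, -46, -19, -12]
q=4: [-17, -18, -30, -24, -17]
q=5: [-22, -23, -35, -24, -17]
Optimal cycle mean attained by: cycle 2->4->2, total (-6) + 1, length 2.
Answer: λ = -5/2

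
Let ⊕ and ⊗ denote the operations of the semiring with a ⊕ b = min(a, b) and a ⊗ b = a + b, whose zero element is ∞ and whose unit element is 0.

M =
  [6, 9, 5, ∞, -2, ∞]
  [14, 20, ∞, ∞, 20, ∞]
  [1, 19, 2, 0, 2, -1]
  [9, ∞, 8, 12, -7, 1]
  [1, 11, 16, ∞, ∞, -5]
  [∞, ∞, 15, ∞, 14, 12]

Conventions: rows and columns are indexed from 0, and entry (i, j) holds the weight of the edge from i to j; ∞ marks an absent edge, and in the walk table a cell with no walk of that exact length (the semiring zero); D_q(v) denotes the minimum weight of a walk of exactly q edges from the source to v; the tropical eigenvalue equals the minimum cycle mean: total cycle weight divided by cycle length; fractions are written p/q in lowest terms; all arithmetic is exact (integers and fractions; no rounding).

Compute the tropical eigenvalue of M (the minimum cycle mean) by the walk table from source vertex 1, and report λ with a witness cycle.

q=0: [∞, 0, ∞, ∞, ∞, ∞]
q=1: [14, 20, ∞, ∞, 20, ∞]
q=2: [20, 23, 19, ∞, 12, 15]
q=3: [13, 23, 21, 19, 18, 7]
q=4: [19, 22, 18, 21, 11, 13]
q=5: [12, 22, 20, 18, 14, 6]
q=6: [15, 21, 17, 20, 10, 9]
Optimal cycle mean attained by: cycle 0->4->0, total (-2) + 1, length 2.
Answer: λ = -1/2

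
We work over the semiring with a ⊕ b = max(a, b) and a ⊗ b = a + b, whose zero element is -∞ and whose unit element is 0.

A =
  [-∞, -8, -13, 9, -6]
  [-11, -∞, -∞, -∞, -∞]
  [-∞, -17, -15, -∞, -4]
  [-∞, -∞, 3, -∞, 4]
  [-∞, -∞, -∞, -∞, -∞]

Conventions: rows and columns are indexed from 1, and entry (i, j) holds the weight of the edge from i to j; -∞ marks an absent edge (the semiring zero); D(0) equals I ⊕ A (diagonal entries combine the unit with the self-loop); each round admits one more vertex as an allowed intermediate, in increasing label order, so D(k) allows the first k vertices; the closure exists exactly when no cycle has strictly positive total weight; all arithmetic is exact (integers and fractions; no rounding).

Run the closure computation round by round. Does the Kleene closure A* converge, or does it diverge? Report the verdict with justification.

D(0):
  [0, -8, -13, 9, -6]
  [-11, 0, -∞, -∞, -∞]
  [-∞, -17, 0, -∞, -4]
  [-∞, -∞, 3, 0, 4]
  [-∞, -∞, -∞, -∞, 0]
D(1):
  [0, -8, -13, 9, -6]
  [-11, 0, -24, -2, -17]
  [-∞, -17, 0, -∞, -4]
  [-∞, -∞, 3, 0, 4]
  [-∞, -∞, -∞, -∞, 0]
D(2):
  [0, -8, -13, 9, -6]
  [-11, 0, -24, -2, -17]
  [-28, -17, 0, -19, -4]
  [-∞, -∞, 3, 0, 4]
  [-∞, -∞, -∞, -∞, 0]
D(3):
  [0, -8, -13, 9, -6]
  [-11, 0, -24, -2, -17]
  [-28, -17, 0, -19, -4]
  [-25, -14, 3, 0, 4]
  [-∞, -∞, -∞, -∞, 0]
D(4):
  [0, -5, 12, 9, 13]
  [-11, 0, 1, -2, 2]
  [-28, -17, 0, -19, -4]
  [-25, -14, 3, 0, 4]
  [-∞, -∞, -∞, -∞, 0]
D(5):
  [0, -5, 12, 9, 13]
  [-11, 0, 1, -2, 2]
  [-28, -17, 0, -19, -4]
  [-25, -14, 3, 0, 4]
  [-∞, -∞, -∞, -∞, 0]
Key observation: every diagonal entry stays at the unit through all rounds, so no improving cycle exists.
Answer: CONVERGES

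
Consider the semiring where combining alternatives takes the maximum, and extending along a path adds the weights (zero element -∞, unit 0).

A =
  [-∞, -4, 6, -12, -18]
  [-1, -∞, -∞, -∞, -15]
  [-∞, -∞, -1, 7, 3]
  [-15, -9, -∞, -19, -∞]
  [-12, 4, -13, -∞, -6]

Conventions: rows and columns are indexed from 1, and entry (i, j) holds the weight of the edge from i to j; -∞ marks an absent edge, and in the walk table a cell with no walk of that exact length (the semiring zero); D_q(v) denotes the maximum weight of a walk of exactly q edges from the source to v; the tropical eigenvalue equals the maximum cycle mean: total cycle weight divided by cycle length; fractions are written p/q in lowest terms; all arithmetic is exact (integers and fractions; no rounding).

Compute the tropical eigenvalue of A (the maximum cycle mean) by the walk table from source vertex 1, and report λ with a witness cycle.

q=0: [0, -∞, -∞, -∞, -∞]
q=1: [-∞, -4, 6, -12, -18]
q=2: [-5, -14, 5, 13, 9]
q=3: [-2, 13, 4, 12, 8]
q=4: [12, 12, 4, 11, 7]
q=5: [11, 11, 18, 11, 7]
Optimal cycle mean attained by: cycle 1->3->5->2->1, total 6 + 3 + 4 + (-1), length 4.
Answer: λ = 3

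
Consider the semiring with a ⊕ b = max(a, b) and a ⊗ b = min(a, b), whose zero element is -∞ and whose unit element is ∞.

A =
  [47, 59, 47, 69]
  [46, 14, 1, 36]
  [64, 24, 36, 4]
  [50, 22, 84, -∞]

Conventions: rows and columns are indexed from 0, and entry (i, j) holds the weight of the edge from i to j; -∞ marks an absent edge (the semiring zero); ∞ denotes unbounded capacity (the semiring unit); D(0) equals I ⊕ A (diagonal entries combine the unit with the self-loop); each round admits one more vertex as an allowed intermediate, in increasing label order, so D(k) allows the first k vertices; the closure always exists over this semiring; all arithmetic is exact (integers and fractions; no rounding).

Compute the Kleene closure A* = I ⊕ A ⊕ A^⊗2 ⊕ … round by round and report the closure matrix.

D(0):
  [∞, 59, 47, 69]
  [46, ∞, 1, 36]
  [64, 24, ∞, 4]
  [50, 22, 84, ∞]
D(1):
  [∞, 59, 47, 69]
  [46, ∞, 46, 46]
  [64, 59, ∞, 64]
  [50, 50, 84, ∞]
D(2):
  [∞, 59, 47, 69]
  [46, ∞, 46, 46]
  [64, 59, ∞, 64]
  [50, 50, 84, ∞]
D(3):
  [∞, 59, 47, 69]
  [46, ∞, 46, 46]
  [64, 59, ∞, 64]
  [64, 59, 84, ∞]
D(4):
  [∞, 59, 69, 69]
  [46, ∞, 46, 46]
  [64, 59, ∞, 64]
  [64, 59, 84, ∞]
Answer: A* = [[∞, 59, 69, 69], [46, ∞, 46, 46], [64, 59, ∞, 64], [64, 59, 84, ∞]]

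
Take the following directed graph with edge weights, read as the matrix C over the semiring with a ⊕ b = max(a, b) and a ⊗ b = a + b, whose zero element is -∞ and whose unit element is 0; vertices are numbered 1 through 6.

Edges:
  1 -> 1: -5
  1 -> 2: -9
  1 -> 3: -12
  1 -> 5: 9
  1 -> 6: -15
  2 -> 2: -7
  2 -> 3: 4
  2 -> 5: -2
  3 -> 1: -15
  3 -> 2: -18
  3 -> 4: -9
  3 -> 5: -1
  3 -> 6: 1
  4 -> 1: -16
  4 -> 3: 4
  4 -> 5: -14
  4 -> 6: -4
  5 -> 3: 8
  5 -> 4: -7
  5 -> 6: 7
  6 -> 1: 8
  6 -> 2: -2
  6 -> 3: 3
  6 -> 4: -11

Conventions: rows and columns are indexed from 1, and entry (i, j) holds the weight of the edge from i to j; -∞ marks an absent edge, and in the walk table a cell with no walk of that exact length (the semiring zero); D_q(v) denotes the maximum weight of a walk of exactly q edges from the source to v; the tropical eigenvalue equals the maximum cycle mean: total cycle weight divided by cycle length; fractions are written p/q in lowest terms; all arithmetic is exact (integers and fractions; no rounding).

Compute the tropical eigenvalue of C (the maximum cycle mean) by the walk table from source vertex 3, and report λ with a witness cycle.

q=0: [-∞, -∞, 0, -∞, -∞, -∞]
q=1: [-15, -18, -∞, -9, -1, 1]
q=2: [9, -1, 7, -8, -6, 6]
q=3: [14, 4, 9, -2, 18, 8]
q=4: [16, 6, 26, 11, 23, 25]
q=5: [33, 23, 31, 17, 25, 30]
q=6: [38, 28, 33, 22, 42, 32]
Optimal cycle mean attained by: cycle 1->5->6->1, total 9 + 7 + 8, length 3.
Answer: λ = 8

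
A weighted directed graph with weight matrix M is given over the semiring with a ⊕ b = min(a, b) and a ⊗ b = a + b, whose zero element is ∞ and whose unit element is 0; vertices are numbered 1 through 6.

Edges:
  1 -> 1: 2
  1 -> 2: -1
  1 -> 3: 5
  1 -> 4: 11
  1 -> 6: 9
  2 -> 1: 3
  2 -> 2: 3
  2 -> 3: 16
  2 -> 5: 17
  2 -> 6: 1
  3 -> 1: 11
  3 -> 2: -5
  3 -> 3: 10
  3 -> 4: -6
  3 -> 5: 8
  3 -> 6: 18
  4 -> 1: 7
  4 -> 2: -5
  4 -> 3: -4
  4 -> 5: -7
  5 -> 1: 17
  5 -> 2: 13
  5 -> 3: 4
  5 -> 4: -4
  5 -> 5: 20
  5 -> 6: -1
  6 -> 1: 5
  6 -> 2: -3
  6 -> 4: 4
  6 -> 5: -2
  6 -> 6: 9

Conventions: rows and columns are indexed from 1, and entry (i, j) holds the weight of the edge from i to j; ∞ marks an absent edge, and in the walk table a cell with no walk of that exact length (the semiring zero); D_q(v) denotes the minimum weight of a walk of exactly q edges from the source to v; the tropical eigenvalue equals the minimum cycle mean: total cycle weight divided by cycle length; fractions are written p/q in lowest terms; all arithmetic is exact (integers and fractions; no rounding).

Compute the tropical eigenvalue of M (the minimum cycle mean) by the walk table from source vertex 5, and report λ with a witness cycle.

q=0: [∞, ∞, ∞, ∞, 0, ∞]
q=1: [17, 13, 4, -4, 20, -1]
q=2: [3, -9, -8, -2, -11, 8]
q=3: [-6, -13, -7, -15, -9, -12]
q=4: [-10, -20, -19, -13, -22, -12]
q=5: [-17, -24, -18, -26, -20, -23]
q=6: [-21, -31, -30, -24, -33, -23]
Optimal cycle mean attained by: cycle 4->5->4, total (-7) + (-4), length 2.
Answer: λ = -11/2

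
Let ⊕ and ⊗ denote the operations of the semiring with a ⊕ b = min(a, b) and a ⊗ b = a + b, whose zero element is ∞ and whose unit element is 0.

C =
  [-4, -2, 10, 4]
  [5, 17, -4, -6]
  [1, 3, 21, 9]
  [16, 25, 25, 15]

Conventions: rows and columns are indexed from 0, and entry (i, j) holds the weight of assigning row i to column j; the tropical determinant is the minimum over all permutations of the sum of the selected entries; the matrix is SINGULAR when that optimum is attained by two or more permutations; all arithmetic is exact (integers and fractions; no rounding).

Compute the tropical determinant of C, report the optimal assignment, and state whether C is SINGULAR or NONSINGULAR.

σ = (0, 1, 2, 3): (-4) + 17 + 21 + 15 = 49
σ = (0, 1, 3, 2): (-4) + 17 + 9 + 25 = 47
σ = (0, 2, 1, 3): (-4) + (-4) + 3 + 15 = 10
σ = (0, 2, 3, 1): (-4) + (-4) + 9 + 25 = 26
σ = (0, 3, 1, 2): (-4) + (-6) + 3 + 25 = 18
σ = (0, 3, 2, 1): (-4) + (-6) + 21 + 25 = 36
σ = (1, 0, 2, 3): (-2) + 5 + 21 + 15 = 39
σ = (1, 0, 3, 2): (-2) + 5 + 9 + 25 = 37
σ = (1, 2, 0, 3): (-2) + (-4) + 1 + 15 = 10
σ = (1, 2, 3, 0): (-2) + (-4) + 9 + 16 = 19
σ = (1, 3, 0, 2): (-2) + (-6) + 1 + 25 = 18
σ = (1, 3, 2, 0): (-2) + (-6) + 21 + 16 = 29
σ = (2, 0, 1, 3): 10 + 5 + 3 + 15 = 33
σ = (2, 0, 3, 1): 10 + 5 + 9 + 25 = 49
σ = (2, 1, 0, 3): 10 + 17 + 1 + 15 = 43
σ = (2, 1, 3, 0): 10 + 17 + 9 + 16 = 52
σ = (2, 3, 0, 1): 10 + (-6) + 1 + 25 = 30
σ = (2, 3, 1, 0): 10 + (-6) + 3 + 16 = 23
σ = (3, 0, 1, 2): 4 + 5 + 3 + 25 = 37
σ = (3, 0, 2, 1): 4 + 5 + 21 + 25 = 55
σ = (3, 1, 0, 2): 4 + 17 + 1 + 25 = 47
σ = (3, 1, 2, 0): 4 + 17 + 21 + 16 = 58
σ = (3, 2, 0, 1): 4 + (-4) + 1 + 25 = 26
σ = (3, 2, 1, 0): 4 + (-4) + 3 + 16 = 19
Optimal value attained by: σ = (0, 2, 1, 3).
Answer: det⊕(C) = 10; verdict: SINGULAR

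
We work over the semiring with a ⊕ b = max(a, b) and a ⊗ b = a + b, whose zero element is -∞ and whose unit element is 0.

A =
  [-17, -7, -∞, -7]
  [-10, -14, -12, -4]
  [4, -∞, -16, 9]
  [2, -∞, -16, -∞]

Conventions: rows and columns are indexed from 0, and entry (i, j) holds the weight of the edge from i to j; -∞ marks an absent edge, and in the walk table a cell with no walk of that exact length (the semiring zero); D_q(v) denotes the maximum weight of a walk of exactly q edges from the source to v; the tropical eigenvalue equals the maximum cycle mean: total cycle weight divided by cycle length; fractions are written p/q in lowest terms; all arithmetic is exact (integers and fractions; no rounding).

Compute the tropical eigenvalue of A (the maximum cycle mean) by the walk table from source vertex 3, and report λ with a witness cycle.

q=0: [-∞, -∞, -∞, 0]
q=1: [2, -∞, -16, -∞]
q=2: [-12, -5, -32, -5]
q=3: [-3, -19, -17, -9]
q=4: [-7, -10, -25, -8]
Optimal cycle mean attained by: cycle 0->1->2->3->0, total (-7) + (-12) + 9 + 2, length 4.
Answer: λ = -2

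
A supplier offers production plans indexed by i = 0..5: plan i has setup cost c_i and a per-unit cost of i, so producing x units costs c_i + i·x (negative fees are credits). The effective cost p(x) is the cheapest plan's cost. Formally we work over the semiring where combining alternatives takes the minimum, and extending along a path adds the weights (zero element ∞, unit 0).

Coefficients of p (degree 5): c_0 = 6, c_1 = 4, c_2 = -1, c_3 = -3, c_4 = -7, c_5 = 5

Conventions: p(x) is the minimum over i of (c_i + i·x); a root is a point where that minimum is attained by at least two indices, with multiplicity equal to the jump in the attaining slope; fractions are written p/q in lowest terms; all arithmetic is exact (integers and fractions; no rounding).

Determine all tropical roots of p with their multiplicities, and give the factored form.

hull edge (i=0, c=6) to (i=2, c=-1): slope -7/2, span 2
hull edge (i=2, c=-1) to (i=4, c=-7): slope -3, span 2
hull edge (i=4, c=-7) to (i=5, c=5): slope 12, span 1
Factored form: p(x) = 5 ⊗ (x ⊕ (-12)) ⊗ (x ⊕ 3) ⊗ (x ⊕ 3) ⊗ (x ⊕ 7/2) ⊗ (x ⊕ 7/2)
Answer: roots = -12 (mult 1), 3 (mult 2), 7/2 (mult 2)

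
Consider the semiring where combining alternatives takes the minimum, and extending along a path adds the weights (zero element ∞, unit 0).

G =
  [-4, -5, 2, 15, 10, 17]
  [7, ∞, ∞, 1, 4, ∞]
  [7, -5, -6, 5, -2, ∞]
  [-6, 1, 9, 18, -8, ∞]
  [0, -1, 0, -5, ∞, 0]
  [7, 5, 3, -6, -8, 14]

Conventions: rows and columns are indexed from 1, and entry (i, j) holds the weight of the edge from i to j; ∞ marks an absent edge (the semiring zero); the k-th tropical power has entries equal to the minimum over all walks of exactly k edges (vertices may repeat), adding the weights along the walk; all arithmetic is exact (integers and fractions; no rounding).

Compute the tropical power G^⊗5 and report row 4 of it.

G^⊗2:
  [-8, -9, -4, -4, -1, 10]
  [-5, 2, 4, -1, -7, 4]
  [-2, -11, -12, -7, -8, -2]
  [-10, -11, -8, -13, 4, -8]
  [-11, -5, -6, -6, -13, 14]
  [-12, -9, -8, -13, -14, -8]
G^⊗3:
  [-12, -13, -10, -8, -12, -1]
  [-9, -10, -7, -12, -9, -7]
  [-13, -17, -18, -13, -15, -8]
  [-19, -15, -14, -14, -21, 4]
  [-15, -16, -13, -18, -14, -13]
  [-19, -17, -14, -19, -21, -14]
G^⊗4:
  [-16, -17, -16, -17, -16, -12]
  [-18, -14, -13, -14, -20, -9]
  [-19, -23, -24, -20, -21, -15]
  [-23, -24, -21, -26, -22, -21]
  [-24, -20, -19, -19, -26, -14]
  [-25, -24, -21, -26, -27, -21]
G^⊗5:
  [-23, -21, -22, -21, -25, -16]
  [-22, -23, -20, -25, -22, -20]
  [-26, -29, -30, -26, -28, -21]
  [-32, -28, -27, -27, -34, -22]
  [-28, -29, -26, -31, -27, -26]
  [-32, -30, -27, -32, -34, -27]
Answer: row 4 of G^⊗5 = [-32, -28, -27, -27, -34, -22]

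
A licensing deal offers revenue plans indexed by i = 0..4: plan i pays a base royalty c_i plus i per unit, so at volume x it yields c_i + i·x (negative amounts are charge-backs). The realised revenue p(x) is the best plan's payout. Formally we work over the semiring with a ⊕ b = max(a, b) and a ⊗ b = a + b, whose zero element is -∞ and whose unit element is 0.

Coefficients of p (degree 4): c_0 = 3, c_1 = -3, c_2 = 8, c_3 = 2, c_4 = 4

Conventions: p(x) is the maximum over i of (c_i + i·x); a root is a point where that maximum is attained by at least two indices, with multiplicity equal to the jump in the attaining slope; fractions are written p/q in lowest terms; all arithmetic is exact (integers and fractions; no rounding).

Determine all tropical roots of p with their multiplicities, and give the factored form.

hull edge (i=0, c=3) to (i=2, c=8): slope 5/2, span 2
hull edge (i=2, c=8) to (i=4, c=4): slope -2, span 2
Factored form: p(x) = 4 ⊗ (x ⊕ (-5/2)) ⊗ (x ⊕ (-5/2)) ⊗ (x ⊕ 2) ⊗ (x ⊕ 2)
Answer: roots = -5/2 (mult 2), 2 (mult 2)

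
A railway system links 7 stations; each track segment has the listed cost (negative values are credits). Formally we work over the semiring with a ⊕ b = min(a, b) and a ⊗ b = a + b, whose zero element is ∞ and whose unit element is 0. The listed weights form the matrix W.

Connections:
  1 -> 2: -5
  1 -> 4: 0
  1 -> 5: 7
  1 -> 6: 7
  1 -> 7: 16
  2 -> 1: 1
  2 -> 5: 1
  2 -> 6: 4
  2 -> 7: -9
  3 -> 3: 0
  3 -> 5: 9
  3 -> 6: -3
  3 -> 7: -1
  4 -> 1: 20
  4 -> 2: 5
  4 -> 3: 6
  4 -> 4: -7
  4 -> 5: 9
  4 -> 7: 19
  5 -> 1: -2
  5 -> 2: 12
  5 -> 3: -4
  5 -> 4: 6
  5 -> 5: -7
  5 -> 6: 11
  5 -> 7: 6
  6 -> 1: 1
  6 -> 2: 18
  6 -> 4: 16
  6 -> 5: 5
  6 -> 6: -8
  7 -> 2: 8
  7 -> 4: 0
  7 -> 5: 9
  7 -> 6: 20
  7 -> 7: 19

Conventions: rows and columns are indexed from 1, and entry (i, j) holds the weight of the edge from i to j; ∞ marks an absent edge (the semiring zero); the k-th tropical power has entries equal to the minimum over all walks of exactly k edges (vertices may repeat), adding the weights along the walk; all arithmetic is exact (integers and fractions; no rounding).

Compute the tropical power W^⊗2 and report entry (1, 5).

W^⊗2:
  [-4, 5, 3, -7, -4, -1, -14]
  [-1, -4, -3, -9, -6, -4, 7]
  [-2, 7, 0, -1, 2, -11, -1]
  [6, -2, -1, -14, 2, 3, -4]
  [-9, -7, -11, -2, -14, -7, -5]
  [-7, -4, 1, 1, -3, -16, 9]
  [7, 5, 5, -7, 2, 12, -1]
Key observation: the optimum is the walk 1->2->5, with weight (-5) + 1 = -4.
Optimal value attained by: walk 1->2->5.
Answer: (W^⊗2)[1][5] = -4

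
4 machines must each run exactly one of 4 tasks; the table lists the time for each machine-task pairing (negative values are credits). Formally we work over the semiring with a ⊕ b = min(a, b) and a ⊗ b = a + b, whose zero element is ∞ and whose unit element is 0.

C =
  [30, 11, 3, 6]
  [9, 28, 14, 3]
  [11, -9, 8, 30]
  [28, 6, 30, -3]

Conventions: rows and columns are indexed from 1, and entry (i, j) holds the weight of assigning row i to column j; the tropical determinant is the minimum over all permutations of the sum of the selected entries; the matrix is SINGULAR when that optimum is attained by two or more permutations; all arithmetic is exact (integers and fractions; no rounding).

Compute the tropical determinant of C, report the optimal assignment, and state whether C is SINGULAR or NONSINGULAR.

σ = (1, 2, 3, 4): 30 + 28 + 8 + (-3) = 63
σ = (1, 2, 4, 3): 30 + 28 + 30 + 30 = 118
σ = (1, 3, 2, 4): 30 + 14 + (-9) + (-3) = 32
σ = (1, 3, 4, 2): 30 + 14 + 30 + 6 = 80
σ = (1, 4, 2, 3): 30 + 3 + (-9) + 30 = 54
σ = (1, 4, 3, 2): 30 + 3 + 8 + 6 = 47
σ = (2, 1, 3, 4): 11 + 9 + 8 + (-3) = 25
σ = (2, 1, 4, 3): 11 + 9 + 30 + 30 = 80
σ = (2, 3, 1, 4): 11 + 14 + 11 + (-3) = 33
σ = (2, 3, 4, 1): 11 + 14 + 30 + 28 = 83
σ = (2, 4, 1, 3): 11 + 3 + 11 + 30 = 55
σ = (2, 4, 3, 1): 11 + 3 + 8 + 28 = 50
σ = (3, 1, 2, 4): 3 + 9 + (-9) + (-3) = 0
σ = (3, 1, 4, 2): 3 + 9 + 30 + 6 = 48
σ = (3, 2, 1, 4): 3 + 28 + 11 + (-3) = 39
σ = (3, 2, 4, 1): 3 + 28 + 30 + 28 = 89
σ = (3, 4, 1, 2): 3 + 3 + 11 + 6 = 23
σ = (3, 4, 2, 1): 3 + 3 + (-9) + 28 = 25
σ = (4, 1, 2, 3): 6 + 9 + (-9) + 30 = 36
σ = (4, 1, 3, 2): 6 + 9 + 8 + 6 = 29
σ = (4, 2, 1, 3): 6 + 28 + 11 + 30 = 75
σ = (4, 2, 3, 1): 6 + 28 + 8 + 28 = 70
σ = (4, 3, 1, 2): 6 + 14 + 11 + 6 = 37
σ = (4, 3, 2, 1): 6 + 14 + (-9) + 28 = 39
Optimal value attained by: σ = (3, 1, 2, 4).
Answer: det⊕(C) = 0; verdict: NONSINGULAR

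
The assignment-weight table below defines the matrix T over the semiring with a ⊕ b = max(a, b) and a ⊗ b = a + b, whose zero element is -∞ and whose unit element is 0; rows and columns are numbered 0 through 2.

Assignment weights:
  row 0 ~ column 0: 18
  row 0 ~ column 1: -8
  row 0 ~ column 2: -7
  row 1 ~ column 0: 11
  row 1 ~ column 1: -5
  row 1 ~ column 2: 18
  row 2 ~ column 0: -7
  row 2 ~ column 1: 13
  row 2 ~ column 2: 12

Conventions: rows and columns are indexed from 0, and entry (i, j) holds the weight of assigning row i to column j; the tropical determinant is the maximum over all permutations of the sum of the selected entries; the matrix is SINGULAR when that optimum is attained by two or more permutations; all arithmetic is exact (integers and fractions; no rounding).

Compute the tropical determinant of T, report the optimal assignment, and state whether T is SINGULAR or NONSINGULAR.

σ = (0, 1, 2): 18 + (-5) + 12 = 25
σ = (0, 2, 1): 18 + 18 + 13 = 49
σ = (1, 0, 2): (-8) + 11 + 12 = 15
σ = (1, 2, 0): (-8) + 18 + (-7) = 3
σ = (2, 0, 1): (-7) + 11 + 13 = 17
σ = (2, 1, 0): (-7) + (-5) + (-7) = -19
Optimal value attained by: σ = (0, 2, 1).
Answer: det⊕(T) = 49; verdict: NONSINGULAR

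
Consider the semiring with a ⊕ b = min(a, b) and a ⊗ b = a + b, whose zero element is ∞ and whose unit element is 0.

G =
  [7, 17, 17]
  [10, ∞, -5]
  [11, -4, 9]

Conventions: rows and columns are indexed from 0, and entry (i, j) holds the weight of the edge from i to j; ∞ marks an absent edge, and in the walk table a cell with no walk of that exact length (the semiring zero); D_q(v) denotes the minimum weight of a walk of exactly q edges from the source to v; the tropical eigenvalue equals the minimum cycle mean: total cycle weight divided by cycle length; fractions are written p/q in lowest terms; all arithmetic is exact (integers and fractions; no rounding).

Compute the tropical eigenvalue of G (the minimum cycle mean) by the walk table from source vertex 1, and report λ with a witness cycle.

q=0: [∞, 0, ∞]
q=1: [10, ∞, -5]
q=2: [6, -9, 4]
q=3: [1, 0, -14]
Optimal cycle mean attained by: cycle 1->2->1, total (-5) + (-4), length 2.
Answer: λ = -9/2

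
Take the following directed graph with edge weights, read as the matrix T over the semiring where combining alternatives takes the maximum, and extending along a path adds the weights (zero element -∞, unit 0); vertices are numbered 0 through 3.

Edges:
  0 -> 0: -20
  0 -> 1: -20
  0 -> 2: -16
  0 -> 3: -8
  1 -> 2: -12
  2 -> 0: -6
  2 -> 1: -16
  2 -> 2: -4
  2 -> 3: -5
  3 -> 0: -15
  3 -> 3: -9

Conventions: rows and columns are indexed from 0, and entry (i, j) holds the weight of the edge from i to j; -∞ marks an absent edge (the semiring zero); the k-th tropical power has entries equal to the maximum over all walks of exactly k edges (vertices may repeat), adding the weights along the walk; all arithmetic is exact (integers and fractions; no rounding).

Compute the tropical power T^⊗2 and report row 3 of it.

T^⊗2:
  [-22, -32, -20, -17]
  [-18, -28, -16, -17]
  [-10, -20, -8, -9]
  [-24, -35, -31, -18]
Answer: row 3 of T^⊗2 = [-24, -35, -31, -18]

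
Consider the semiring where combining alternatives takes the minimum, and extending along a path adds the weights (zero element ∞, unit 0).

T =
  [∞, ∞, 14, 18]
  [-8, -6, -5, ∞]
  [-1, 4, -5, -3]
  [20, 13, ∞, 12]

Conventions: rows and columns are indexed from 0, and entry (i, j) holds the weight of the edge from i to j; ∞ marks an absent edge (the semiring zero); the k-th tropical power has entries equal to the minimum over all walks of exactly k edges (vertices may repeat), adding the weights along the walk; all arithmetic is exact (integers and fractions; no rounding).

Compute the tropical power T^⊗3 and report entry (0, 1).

T^⊗2:
  [13, 18, 9, 11]
  [-14, -12, -11, -8]
  [-6, -2, -10, -8]
  [5, 7, 8, 24]
T^⊗3:
  [8, 12, 4, 6]
  [-20, -18, -17, -14]
  [-11, -8, -15, -13]
  [-1, 1, 2, 5]
Key observation: the optimum is the walk 0->2->1->1, with weight 14 + 4 + (-6) = 12.
Optimal value attained by: walk 0->2->1->1.
Answer: (T^⊗3)[0][1] = 12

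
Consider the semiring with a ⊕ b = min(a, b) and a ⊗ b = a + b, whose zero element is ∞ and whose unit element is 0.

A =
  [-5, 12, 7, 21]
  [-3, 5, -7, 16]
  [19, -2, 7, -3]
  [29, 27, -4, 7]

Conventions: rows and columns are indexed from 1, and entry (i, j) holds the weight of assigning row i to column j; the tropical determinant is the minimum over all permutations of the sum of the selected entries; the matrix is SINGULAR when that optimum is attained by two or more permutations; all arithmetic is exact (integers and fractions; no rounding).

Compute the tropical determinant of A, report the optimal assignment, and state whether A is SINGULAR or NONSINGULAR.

σ = (1, 2, 3, 4): (-5) + 5 + 7 + 7 = 14
σ = (1, 2, 4, 3): (-5) + 5 + (-3) + (-4) = -7
σ = (1, 3, 2, 4): (-5) + (-7) + (-2) + 7 = -7
σ = (1, 3, 4, 2): (-5) + (-7) + (-3) + 27 = 12
σ = (1, 4, 2, 3): (-5) + 16 + (-2) + (-4) = 5
σ = (1, 4, 3, 2): (-5) + 16 + 7 + 27 = 45
σ = (2, 1, 3, 4): 12 + (-3) + 7 + 7 = 23
σ = (2, 1, 4, 3): 12 + (-3) + (-3) + (-4) = 2
σ = (2, 3, 1, 4): 12 + (-7) + 19 + 7 = 31
σ = (2, 3, 4, 1): 12 + (-7) + (-3) + 29 = 31
σ = (2, 4, 1, 3): 12 + 16 + 19 + (-4) = 43
σ = (2, 4, 3, 1): 12 + 16 + 7 + 29 = 64
σ = (3, 1, 2, 4): 7 + (-3) + (-2) + 7 = 9
σ = (3, 1, 4, 2): 7 + (-3) + (-3) + 27 = 28
σ = (3, 2, 1, 4): 7 + 5 + 19 + 7 = 38
σ = (3, 2, 4, 1): 7 + 5 + (-3) + 29 = 38
σ = (3, 4, 1, 2): 7 + 16 + 19 + 27 = 69
σ = (3, 4, 2, 1): 7 + 16 + (-2) + 29 = 50
σ = (4, 1, 2, 3): 21 + (-3) + (-2) + (-4) = 12
σ = (4, 1, 3, 2): 21 + (-3) + 7 + 27 = 52
σ = (4, 2, 1, 3): 21 + 5 + 19 + (-4) = 41
σ = (4, 2, 3, 1): 21 + 5 + 7 + 29 = 62
σ = (4, 3, 1, 2): 21 + (-7) + 19 + 27 = 60
σ = (4, 3, 2, 1): 21 + (-7) + (-2) + 29 = 41
Optimal value attained by: σ = (1, 2, 4, 3).
Answer: det⊕(A) = -7; verdict: SINGULAR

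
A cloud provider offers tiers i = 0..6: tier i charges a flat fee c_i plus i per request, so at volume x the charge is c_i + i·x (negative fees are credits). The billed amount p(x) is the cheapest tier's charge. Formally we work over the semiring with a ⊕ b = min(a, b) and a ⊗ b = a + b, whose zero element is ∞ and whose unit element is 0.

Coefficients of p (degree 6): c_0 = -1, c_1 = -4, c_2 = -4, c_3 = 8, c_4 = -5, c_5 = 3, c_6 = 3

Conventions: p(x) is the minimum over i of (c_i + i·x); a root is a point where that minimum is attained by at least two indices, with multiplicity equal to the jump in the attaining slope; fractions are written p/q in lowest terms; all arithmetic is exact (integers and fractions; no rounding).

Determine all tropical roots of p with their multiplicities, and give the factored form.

hull edge (i=0, c=-1) to (i=1, c=-4): slope -3, span 1
hull edge (i=1, c=-4) to (i=4, c=-5): slope -1/3, span 3
hull edge (i=4, c=-5) to (i=6, c=3): slope 4, span 2
Factored form: p(x) = 3 ⊗ (x ⊕ (-4)) ⊗ (x ⊕ (-4)) ⊗ (x ⊕ 1/3) ⊗ (x ⊕ 1/3) ⊗ (x ⊕ 1/3) ⊗ (x ⊕ 3)
Answer: roots = -4 (mult 2), 1/3 (mult 3), 3 (mult 1)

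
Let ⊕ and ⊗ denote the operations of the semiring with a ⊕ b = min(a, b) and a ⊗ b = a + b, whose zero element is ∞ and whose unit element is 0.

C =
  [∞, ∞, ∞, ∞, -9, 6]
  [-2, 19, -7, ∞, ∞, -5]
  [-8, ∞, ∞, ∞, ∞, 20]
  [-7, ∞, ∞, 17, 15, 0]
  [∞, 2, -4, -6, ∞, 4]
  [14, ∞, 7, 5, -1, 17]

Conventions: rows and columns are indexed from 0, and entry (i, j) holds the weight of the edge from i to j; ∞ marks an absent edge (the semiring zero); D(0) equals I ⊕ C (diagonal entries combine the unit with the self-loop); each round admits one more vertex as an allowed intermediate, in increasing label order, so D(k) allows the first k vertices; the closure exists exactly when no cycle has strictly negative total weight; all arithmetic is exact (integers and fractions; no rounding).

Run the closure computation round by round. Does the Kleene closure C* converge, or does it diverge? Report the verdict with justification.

D(0):
  [0, ∞, ∞, ∞, -9, 6]
  [-2, 0, -7, ∞, ∞, -5]
  [-8, ∞, 0, ∞, ∞, 20]
  [-7, ∞, ∞, 0, 15, 0]
  [∞, 2, -4, -6, 0, 4]
  [14, ∞, 7, 5, -1, 0]
D(1):
  [0, ∞, ∞, ∞, -9, 6]
  [-2, 0, -7, ∞, -11, -5]
  [-8, ∞, 0, ∞, -17, -2]
  [-7, ∞, ∞, 0, -16, -1]
  [∞, 2, -4, -6, 0, 4]
  [14, ∞, 7, 5, -1, 0]
Detection: at round 2, diagonal entry (4, 4) turns strictly negative.
Key observation: the cycle 4->1->0->4 has total weight 2 + (-2) + (-9), which is strictly negative.
Answer: DIVERGES — negative cycle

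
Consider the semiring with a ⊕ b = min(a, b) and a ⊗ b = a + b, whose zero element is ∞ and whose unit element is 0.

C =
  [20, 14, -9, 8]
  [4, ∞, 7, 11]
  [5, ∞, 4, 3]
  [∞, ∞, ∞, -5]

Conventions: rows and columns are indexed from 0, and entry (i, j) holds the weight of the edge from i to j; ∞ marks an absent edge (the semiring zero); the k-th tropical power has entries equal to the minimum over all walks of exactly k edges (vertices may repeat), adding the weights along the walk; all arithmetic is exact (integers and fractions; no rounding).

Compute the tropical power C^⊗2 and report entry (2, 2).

C^⊗2:
  [-4, 34, -5, -6]
  [12, 18, -5, 6]
  [9, 19, -4, -2]
  [∞, ∞, ∞, -10]
Key observation: the optimum is the walk 2->0->2, with weight 5 + (-9) = -4.
Optimal value attained by: walk 2->0->2.
Answer: (C^⊗2)[2][2] = -4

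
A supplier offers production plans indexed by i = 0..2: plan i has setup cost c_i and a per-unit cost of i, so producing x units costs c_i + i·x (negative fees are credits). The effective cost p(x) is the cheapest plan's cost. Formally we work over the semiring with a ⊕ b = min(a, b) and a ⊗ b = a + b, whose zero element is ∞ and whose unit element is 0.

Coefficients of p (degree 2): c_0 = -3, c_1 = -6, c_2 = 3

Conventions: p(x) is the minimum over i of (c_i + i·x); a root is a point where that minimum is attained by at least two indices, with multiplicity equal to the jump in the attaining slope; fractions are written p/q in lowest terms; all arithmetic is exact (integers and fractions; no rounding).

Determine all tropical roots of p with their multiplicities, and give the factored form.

hull edge (i=0, c=-3) to (i=1, c=-6): slope -3, span 1
hull edge (i=1, c=-6) to (i=2, c=3): slope 9, span 1
Factored form: p(x) = 3 ⊗ (x ⊕ (-9)) ⊗ (x ⊕ 3)
Answer: roots = -9 (mult 1), 3 (mult 1)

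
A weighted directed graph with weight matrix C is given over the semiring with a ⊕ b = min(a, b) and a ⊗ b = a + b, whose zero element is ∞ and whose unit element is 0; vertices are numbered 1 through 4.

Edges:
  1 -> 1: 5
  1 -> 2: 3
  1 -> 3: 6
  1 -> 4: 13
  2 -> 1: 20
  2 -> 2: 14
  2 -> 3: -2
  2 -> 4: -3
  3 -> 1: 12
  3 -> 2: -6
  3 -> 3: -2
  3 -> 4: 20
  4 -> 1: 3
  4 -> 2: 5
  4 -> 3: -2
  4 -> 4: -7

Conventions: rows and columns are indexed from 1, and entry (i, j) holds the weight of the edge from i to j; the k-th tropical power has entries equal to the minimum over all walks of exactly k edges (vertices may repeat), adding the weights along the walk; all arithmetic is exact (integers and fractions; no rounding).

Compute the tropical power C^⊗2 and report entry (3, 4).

C^⊗2:
  [10, 0, 1, 0]
  [0, -8, -5, -10]
  [10, -8, -8, -9]
  [-4, -8, -9, -14]
Key observation: the optimum is the walk 3->2->4, with weight (-6) + (-3) = -9.
Optimal value attained by: walk 3->2->4.
Answer: (C^⊗2)[3][4] = -9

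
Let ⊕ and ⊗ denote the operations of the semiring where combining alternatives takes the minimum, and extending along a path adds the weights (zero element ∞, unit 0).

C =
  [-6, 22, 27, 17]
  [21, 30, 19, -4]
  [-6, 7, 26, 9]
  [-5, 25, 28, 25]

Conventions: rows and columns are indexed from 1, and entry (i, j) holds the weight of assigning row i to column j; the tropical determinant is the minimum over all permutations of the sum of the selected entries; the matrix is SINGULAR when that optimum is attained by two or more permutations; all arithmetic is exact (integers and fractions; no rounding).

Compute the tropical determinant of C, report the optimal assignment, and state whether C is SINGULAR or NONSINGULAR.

σ = (1, 2, 3, 4): (-6) + 30 + 26 + 25 = 75
σ = (1, 2, 4, 3): (-6) + 30 + 9 + 28 = 61
σ = (1, 3, 2, 4): (-6) + 19 + 7 + 25 = 45
σ = (1, 3, 4, 2): (-6) + 19 + 9 + 25 = 47
σ = (1, 4, 2, 3): (-6) + (-4) + 7 + 28 = 25
σ = (1, 4, 3, 2): (-6) + (-4) + 26 + 25 = 41
σ = (2, 1, 3, 4): 22 + 21 + 26 + 25 = 94
σ = (2, 1, 4, 3): 22 + 21 + 9 + 28 = 80
σ = (2, 3, 1, 4): 22 + 19 + (-6) + 25 = 60
σ = (2, 3, 4, 1): 22 + 19 + 9 + (-5) = 45
σ = (2, 4, 1, 3): 22 + (-4) + (-6) + 28 = 40
σ = (2, 4, 3, 1): 22 + (-4) + 26 + (-5) = 39
σ = (3, 1, 2, 4): 27 + 21 + 7 + 25 = 80
σ = (3, 1, 4, 2): 27 + 21 + 9 + 25 = 82
σ = (3, 2, 1, 4): 27 + 30 + (-6) + 25 = 76
σ = (3, 2, 4, 1): 27 + 30 + 9 + (-5) = 61
σ = (3, 4, 1, 2): 27 + (-4) + (-6) + 25 = 42
σ = (3, 4, 2, 1): 27 + (-4) + 7 + (-5) = 25
σ = (4, 1, 2, 3): 17 + 21 + 7 + 28 = 73
σ = (4, 1, 3, 2): 17 + 21 + 26 + 25 = 89
σ = (4, 2, 1, 3): 17 + 30 + (-6) + 28 = 69
σ = (4, 2, 3, 1): 17 + 30 + 26 + (-5) = 68
σ = (4, 3, 1, 2): 17 + 19 + (-6) + 25 = 55
σ = (4, 3, 2, 1): 17 + 19 + 7 + (-5) = 38
Optimal value attained by: σ = (1, 4, 2, 3).
Answer: det⊕(C) = 25; verdict: SINGULAR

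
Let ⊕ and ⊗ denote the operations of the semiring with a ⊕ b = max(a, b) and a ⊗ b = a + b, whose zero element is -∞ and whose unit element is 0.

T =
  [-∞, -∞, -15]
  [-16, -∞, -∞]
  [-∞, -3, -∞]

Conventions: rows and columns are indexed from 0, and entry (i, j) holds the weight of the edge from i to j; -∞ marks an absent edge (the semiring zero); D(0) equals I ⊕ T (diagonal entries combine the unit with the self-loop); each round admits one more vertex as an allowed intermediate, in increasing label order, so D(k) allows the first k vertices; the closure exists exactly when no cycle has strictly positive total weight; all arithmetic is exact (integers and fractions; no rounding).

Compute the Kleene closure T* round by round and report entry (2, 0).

D(0):
  [0, -∞, -15]
  [-16, 0, -∞]
  [-∞, -3, 0]
D(1):
  [0, -∞, -15]
  [-16, 0, -31]
  [-∞, -3, 0]
D(2):
  [0, -∞, -15]
  [-16, 0, -31]
  [-19, -3, 0]
D(3):
  [0, -18, -15]
  [-16, 0, -31]
  [-19, -3, 0]
Answer: T*[2][0] = -19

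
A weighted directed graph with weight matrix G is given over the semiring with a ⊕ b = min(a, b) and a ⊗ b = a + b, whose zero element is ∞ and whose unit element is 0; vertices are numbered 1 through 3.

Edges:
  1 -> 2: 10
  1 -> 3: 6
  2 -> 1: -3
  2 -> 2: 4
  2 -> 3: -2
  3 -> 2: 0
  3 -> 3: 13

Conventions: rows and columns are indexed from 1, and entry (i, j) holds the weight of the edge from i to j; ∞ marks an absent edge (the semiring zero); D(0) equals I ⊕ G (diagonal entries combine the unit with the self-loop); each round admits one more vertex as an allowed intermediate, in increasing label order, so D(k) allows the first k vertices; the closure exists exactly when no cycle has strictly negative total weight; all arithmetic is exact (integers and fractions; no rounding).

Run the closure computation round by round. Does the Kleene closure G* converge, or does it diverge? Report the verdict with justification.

D(0):
  [0, 10, 6]
  [-3, 0, -2]
  [∞, 0, 0]
D(1):
  [0, 10, 6]
  [-3, 0, -2]
  [∞, 0, 0]
Detection: at round 2, diagonal entry (3, 3) turns strictly negative.
Key observation: the cycle 3->2->3 has total weight 0 + (-2), which is strictly negative.
Answer: DIVERGES — negative cycle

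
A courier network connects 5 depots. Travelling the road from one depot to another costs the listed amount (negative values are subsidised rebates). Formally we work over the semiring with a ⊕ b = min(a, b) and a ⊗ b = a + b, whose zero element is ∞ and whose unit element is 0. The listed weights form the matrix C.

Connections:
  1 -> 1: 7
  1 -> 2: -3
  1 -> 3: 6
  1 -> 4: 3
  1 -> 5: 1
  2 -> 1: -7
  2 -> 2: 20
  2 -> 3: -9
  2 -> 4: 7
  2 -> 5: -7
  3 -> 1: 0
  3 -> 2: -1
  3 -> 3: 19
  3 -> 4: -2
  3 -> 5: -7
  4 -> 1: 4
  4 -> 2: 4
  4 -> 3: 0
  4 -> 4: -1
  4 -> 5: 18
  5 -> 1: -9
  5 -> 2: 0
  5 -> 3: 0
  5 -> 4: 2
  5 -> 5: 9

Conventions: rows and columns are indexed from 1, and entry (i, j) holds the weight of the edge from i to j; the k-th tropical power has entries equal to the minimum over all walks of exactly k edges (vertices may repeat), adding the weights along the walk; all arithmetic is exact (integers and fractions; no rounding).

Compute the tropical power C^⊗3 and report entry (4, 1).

C^⊗2:
  [-10, 1, -12, 2, -10]
  [-16, -10, -7, -11, -16]
  [-16, -7, -10, -5, -8]
  [-3, -1, -5, -2, -7]
  [-7, -12, -9, -6, -8]
C^⊗3:
  [-19, -13, -10, -14, -19]
  [-25, -19, -19, -14, -17]
  [-17, -19, -16, -13, -17]
  [-16, -7, -10, -7, -12]
  [-19, -10, -21, -11, -19]
Key observation: the optimum is the walk 4->3->5->1, with weight 0 + (-7) + (-9) = -16.
Optimal value attained by: walk 4->3->5->1.
Answer: (C^⊗3)[4][1] = -16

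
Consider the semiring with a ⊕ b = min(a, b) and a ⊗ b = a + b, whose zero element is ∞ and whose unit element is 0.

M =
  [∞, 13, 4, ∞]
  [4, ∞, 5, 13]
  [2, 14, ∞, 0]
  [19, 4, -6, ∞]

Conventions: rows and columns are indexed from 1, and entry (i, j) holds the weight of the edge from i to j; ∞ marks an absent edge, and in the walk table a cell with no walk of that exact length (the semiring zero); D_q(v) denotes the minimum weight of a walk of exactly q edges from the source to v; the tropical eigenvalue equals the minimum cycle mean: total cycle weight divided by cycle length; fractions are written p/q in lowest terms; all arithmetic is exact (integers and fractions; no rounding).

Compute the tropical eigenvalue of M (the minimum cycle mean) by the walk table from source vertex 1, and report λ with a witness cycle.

q=0: [0, ∞, ∞, ∞]
q=1: [∞, 13, 4, ∞]
q=2: [6, 18, 18, 4]
q=3: [20, 8, -2, 18]
q=4: [0, 12, 12, -2]
Optimal cycle mean attained by: cycle 3->4->3, total 0 + (-6), length 2.
Answer: λ = -3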